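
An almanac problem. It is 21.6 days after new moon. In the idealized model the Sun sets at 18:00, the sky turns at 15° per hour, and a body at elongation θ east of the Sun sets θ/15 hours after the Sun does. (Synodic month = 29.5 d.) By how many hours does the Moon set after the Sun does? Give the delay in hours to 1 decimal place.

17.6 h

The Moon has covered 21.6/29.5 of its cycle, so θ ≈ 360° × 21.6/29.5 = 263.6°.
The Moon trails the Sun by θ/15 = 263.6/15 ≈ 17.57 hours.
So the Moon sets 17.57 h after the Sun.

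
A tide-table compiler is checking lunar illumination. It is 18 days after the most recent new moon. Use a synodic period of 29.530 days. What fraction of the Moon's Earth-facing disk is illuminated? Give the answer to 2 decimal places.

Phase angle: θ = 360°·(18 d)/(29.530 d) = 219.4°.
With cos θ = (-0.772), the lit fraction is (1 − (-0.772))/2 ≈ 0.886.

0.89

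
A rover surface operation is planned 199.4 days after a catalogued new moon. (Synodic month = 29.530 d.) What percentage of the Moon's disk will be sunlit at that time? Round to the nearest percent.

199.4 d spans 6 complete synodic months (6 × 29.530 = 177.18 d) plus 22.22 d.
The Moon has covered 22.22/29.530 of its cycle, so θ ≈ 360° × 22.22/29.530 = 270.9°.
With cos θ = 0.015, the lit fraction is (1 − 0.015)/2 ≈ 0.492, so 49%.

49%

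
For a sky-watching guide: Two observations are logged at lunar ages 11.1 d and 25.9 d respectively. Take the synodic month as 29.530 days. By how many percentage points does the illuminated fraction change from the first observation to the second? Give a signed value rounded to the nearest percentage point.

-71 pp

First observation: θ = 360°·11.1/29.530 = 135.3°, so f = 0.856.
Second observation: θ = 315.7°, f = 0.142.
Δf = 0.142 − 0.856 = -0.714, i.e. -71 pp.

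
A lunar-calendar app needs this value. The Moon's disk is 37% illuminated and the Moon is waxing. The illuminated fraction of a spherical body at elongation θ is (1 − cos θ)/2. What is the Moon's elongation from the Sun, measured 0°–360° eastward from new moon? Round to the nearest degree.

From f = (1 − cos θ)/2: cos θ = 1 − 2×0.37 = 0.260; arccos → 74.9°.
The Moon is waxing (0°–180°), so θ = 74.9° directly.

75°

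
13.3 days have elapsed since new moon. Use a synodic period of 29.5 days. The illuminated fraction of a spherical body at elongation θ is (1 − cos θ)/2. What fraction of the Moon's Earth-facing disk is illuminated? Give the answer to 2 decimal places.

Phase angle: θ = 360°·(13.3 d)/(29.5 d) = 162.3°.
Illuminated fraction = (1 − cos 162.3°)/2 = (1 − (-0.953))/2 ≈ 0.976.

0.98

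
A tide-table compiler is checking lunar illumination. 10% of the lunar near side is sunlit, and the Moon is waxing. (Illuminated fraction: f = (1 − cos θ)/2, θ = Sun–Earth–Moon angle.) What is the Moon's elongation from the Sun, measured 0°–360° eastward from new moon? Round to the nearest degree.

37°

cos θ = 1 − 2f = 0.800, giving a principal value of 36.9°.
The Moon is waxing (0°–180°), so θ = 36.9° directly.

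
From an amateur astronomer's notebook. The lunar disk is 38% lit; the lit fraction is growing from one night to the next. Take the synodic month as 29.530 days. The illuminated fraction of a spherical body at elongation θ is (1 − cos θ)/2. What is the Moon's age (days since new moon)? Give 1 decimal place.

From f = (1 − cos θ)/2: cos θ = 1 − 2×0.38 = 0.240; arccos → 76.1°.
Waxing ⇒ before full, so θ = 76.1°.
At 360°/29.530 d per day, 76.1° corresponds to 6.24 days.

6.2 days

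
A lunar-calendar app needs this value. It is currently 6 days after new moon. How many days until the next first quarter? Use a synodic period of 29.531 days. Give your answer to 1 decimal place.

1.4 days

First quarter occurs at elongation 90°, i.e. at age 29.531 × 90/360 = 7.383 d.
That is 7.383 − 6 = 1.383 days ahead.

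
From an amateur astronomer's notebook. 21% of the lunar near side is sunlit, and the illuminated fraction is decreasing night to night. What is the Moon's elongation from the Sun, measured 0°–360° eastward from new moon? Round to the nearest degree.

305°

cos θ = 1 − 2f = 0.580, giving a principal value of 54.5°.
Since the Moon is past full (waning), take the reflex angle: θ = 360° − 54.5° = 305.5°.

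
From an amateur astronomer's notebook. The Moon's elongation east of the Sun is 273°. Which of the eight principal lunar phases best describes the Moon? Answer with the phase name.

last quarter

273° lies in the last quarter sector of the 8-phase cycle.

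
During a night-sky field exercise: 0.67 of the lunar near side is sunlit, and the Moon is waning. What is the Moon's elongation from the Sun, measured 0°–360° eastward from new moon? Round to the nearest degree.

250°

From f = (1 − cos θ)/2: cos θ = 1 − 2×0.67 = -0.340; arccos → 109.9°.
Since the Moon is past full (waning), take the reflex angle: θ = 360° − 109.9° = 250.1°.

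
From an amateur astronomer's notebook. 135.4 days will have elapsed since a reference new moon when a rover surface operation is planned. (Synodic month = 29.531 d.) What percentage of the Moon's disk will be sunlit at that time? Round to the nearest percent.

135.4 d spans 4 complete synodic months (4 × 29.531 = 118.12 d) plus 17.28 d.
Phase angle: θ = 360°·(17.28 d)/(29.531 d) = 210.6°.
With cos θ = (-0.861), the lit fraction is (1 − (-0.861))/2 ≈ 0.930, so 93%.

93%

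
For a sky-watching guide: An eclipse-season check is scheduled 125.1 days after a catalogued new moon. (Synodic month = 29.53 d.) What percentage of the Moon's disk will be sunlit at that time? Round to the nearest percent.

46%

Reduce mod P: 125.1 − 4×29.53 = 6.98 d into the current lunation.
Elongation θ = 360° × 6.98/29.53 ≈ 85.1°.
cos 85.1° = 0.086, so f = (1 − 0.086)/2 = 0.457, so 46%.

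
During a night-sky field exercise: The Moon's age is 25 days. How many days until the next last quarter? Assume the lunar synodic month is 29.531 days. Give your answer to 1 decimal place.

26.7 days

Last quarter occurs at elongation 270°, i.e. at age 29.531 × 270/360 = 22.148 d.
Already past this cycle's last quarter; the next is at 22.148 + 29.531 = 51.679 d, so 51.679 − 25 = 26.679 days.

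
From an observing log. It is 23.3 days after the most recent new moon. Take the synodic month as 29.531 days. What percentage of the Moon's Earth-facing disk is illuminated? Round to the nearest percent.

Elongation θ = 360° × 23.3/29.531 ≈ 284.0°.
Illuminated fraction = (1 − cos 284.0°)/2 = (1 − 0.243)/2 ≈ 0.379, so 38%.

38%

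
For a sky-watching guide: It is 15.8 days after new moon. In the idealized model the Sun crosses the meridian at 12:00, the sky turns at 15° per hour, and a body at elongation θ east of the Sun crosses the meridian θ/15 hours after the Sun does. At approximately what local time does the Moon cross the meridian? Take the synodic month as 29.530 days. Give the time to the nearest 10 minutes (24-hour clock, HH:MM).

00:50

The Moon has covered 15.8/29.530 of its cycle, so θ ≈ 360° × 15.8/29.530 = 192.6°.
The Moon trails the Sun by θ/15 = 192.6/15 ≈ 12.84 hours.
12:00 + 12.841 h ≈ 00:50 → 00:50 to the nearest ten minutes.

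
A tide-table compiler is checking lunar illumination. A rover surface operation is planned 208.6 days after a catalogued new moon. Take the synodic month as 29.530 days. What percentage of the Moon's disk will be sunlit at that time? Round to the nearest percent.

208.6/29.530 = 7.064 lunations, so 7 complete cycles and 1.89 d into the next.
Phase angle: θ = 360°·(1.89 d)/(29.530 d) = 23.0°.
With cos θ = 0.920, the lit fraction is (1 − 0.920)/2 ≈ 0.040, so 4%.

4%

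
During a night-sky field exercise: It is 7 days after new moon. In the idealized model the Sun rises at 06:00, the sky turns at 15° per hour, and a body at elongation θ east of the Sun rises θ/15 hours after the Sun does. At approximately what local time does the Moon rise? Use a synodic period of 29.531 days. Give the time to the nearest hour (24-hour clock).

Phase angle: θ = 360°·(7 d)/(29.531 d) = 85.3°.
At 15° of sky rotation per hour, 85.3° corresponds to a 5.69 h lag.
06:00 + 5.69 h ≈ 11:41 → 12:00 to the nearest hour.

12:00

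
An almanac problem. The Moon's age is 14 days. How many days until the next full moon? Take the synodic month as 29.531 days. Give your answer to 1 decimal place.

0.8 days

Full moon is 0.5 of the way through the cycle: age 0.5 × 29.531 = 14.765 d.
That is 14.765 − 14 = 0.765 days ahead.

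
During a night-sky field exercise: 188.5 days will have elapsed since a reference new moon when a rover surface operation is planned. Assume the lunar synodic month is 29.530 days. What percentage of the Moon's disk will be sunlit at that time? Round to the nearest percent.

188.5/29.530 = 6.383 lunations, so 6 complete cycles and 11.32 d into the next.
The Moon has covered 11.32/29.530 of its cycle, so θ ≈ 360° × 11.32/29.530 = 138.0°.
cos 138.0° = (-0.743), so f = (1 − (-0.743))/2 = 0.872, so 87%.

87%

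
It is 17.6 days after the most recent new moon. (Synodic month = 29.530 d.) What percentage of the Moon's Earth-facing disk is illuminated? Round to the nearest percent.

91%

Elongation θ = 360° × 17.6/29.530 ≈ 214.6°.
cos 214.6° = (-0.824), so f = (1 − (-0.824))/2 = 0.912, so 91%.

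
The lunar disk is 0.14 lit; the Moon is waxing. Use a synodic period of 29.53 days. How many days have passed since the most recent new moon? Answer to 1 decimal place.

Invert f = (1 − cos θ)/2 to get cos θ = 1 − 2(0.14) = 0.720, hence θ₀ = arccos 0.720 = 43.9°.
Waxing ⇒ before full, so θ = 43.9°.
That fraction of the synodic month is 43.9/360 × 29.53 d ≈ 3.60 d.

3.6 days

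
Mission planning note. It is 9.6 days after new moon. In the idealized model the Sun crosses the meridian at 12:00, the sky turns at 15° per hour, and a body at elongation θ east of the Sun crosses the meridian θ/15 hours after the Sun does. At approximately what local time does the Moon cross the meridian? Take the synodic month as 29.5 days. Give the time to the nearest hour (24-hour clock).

20:00

Elongation θ = 360° × 9.6/29.5 ≈ 117.2°.
Delay after the Sun = 117.2° / (15°/h) ≈ 7.81 h.
12:00 + 7.81 h ≈ 19:49 → 20:00 to the nearest hour.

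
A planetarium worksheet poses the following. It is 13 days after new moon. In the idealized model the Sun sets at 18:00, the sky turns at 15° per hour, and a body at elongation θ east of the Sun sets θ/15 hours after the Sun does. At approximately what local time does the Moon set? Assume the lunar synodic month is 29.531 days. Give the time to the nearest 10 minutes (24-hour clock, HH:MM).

04:30

Elongation θ = 360° × 13/29.531 ≈ 158.5°.
The Moon trails the Sun by θ/15 = 158.5/15 ≈ 10.57 hours.
18:00 + 10.565 h ≈ 04:34 → 04:30 to the nearest ten minutes.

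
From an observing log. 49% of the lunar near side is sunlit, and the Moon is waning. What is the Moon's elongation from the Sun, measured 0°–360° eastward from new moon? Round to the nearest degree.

271°

cos θ = 1 − 2f = 0.020, giving a principal value of 88.9°.
Waning ⇒ past full, so θ = 360° − 88.9° = 271.1°.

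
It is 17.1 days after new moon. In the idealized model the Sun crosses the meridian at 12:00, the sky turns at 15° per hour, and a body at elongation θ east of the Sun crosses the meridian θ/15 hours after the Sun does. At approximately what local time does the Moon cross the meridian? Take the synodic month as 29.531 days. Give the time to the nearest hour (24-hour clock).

02:00

The Moon has covered 17.1/29.531 of its cycle, so θ ≈ 360° × 17.1/29.531 = 208.5°.
Delay after the Sun = 208.5° / (15°/h) ≈ 13.90 h.
12:00 + 13.90 h ≈ 01:54 → 02:00 to the nearest hour.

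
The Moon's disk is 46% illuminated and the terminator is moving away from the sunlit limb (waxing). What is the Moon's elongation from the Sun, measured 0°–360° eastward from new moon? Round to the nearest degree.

85°

cos θ = 1 − 2f = 0.080, giving a principal value of 85.4°.
Before full moon the principal value applies: θ = 85.4°.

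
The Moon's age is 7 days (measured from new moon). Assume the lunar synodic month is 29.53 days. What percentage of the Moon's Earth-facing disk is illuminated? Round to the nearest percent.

46%

The Moon has covered 7/29.53 of its cycle, so θ ≈ 360° × 7/29.53 = 85.3°.
With cos θ = 0.081, the lit fraction is (1 − 0.081)/2 ≈ 0.459, so 46%.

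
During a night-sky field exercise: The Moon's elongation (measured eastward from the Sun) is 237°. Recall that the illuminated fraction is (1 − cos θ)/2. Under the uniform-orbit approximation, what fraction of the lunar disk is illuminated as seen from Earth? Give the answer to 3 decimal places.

0.772

cos 237° = (-0.545), so f = (1 − (-0.545))/2 = 0.772.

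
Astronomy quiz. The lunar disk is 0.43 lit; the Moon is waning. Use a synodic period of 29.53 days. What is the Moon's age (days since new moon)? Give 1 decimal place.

Invert f = (1 − cos θ)/2 to get cos θ = 1 − 2(0.43) = 0.140, hence θ₀ = arccos 0.140 = 82.0°.
A waning Moon lies in 180°–360°, so θ = 360° − 82.0° = 278.0°.
Age = 29.53 × 278.0°/360° ≈ 22.81 days.

22.8 days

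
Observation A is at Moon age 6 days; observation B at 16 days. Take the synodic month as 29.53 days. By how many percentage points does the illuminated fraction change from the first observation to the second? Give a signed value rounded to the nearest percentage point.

+63 percentage points

θ₁ = 360° × 6/29.53 = 73.1°, f₁ = (1 − cos θ₁)/2 = 0.355.
θ₂ = 360° × 16/29.53 = 195.1°, f₂ = (1 − cos θ₂)/2 = 0.983.
Change = f₂ − f₁ = +0.628 → +63 percentage points.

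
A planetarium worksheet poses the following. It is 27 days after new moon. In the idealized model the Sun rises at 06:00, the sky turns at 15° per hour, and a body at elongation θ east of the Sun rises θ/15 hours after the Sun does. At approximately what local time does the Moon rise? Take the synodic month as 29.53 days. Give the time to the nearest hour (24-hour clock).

Phase angle: θ = 360°·(27 d)/(29.53 d) = 329.2°.
Delay after the Sun = 329.2° / (15°/h) ≈ 21.94 h.
06:00 + 21.94 h ≈ 03:57 → 04:00 to the nearest hour.

04:00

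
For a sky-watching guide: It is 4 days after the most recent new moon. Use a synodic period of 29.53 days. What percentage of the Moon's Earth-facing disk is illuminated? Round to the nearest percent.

Elongation θ = 360° × 4/29.53 ≈ 48.8°.
Illuminated fraction = (1 − cos 48.8°)/2 = (1 − 0.659)/2 ≈ 0.170, so 17%.

17%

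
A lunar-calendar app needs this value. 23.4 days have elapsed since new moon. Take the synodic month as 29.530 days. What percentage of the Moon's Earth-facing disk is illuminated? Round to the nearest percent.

37%

Elongation θ = 360° × 23.4/29.530 ≈ 285.3°.
cos 285.3° = 0.263, so f = (1 − 0.263)/2 = 0.368, so 37%.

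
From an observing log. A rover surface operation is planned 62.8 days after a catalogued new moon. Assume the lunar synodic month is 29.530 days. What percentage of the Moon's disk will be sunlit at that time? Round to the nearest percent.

62.8/29.530 = 2.127 lunations, so 2 complete cycles and 3.74 d into the next.
The Moon has covered 3.74/29.530 of its cycle, so θ ≈ 360° × 3.74/29.530 = 45.6°.
cos 45.6° = 0.700, so f = (1 − 0.700)/2 = 0.150, so 15%.

15%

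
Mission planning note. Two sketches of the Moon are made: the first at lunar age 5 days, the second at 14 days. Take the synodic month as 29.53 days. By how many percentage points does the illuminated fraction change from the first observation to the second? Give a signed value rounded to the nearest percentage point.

+74 pp

First observation: θ = 360°·5/29.53 = 61.0°, so f = 0.257.
Second observation: θ = 170.7°, f = 0.993.
Δf = 0.993 − 0.257 = +0.736, i.e. +74 pp.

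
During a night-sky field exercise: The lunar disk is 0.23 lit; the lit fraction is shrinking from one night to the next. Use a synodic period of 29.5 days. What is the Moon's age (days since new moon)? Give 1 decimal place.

cos θ = 1 − 2f = 0.540, giving a principal value of 57.3°.
Waning ⇒ past full, so θ = 360° − 57.3° = 302.7°.
At 360°/29.5 d per day, 302.7° corresponds to 24.80 days.

24.8 days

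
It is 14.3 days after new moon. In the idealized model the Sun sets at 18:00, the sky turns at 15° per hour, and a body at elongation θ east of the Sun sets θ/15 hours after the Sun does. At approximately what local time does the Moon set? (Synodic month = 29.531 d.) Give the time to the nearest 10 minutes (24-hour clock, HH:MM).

Elongation θ = 360° × 14.3/29.531 ≈ 174.3°.
At 15° of sky rotation per hour, 174.3° corresponds to a 11.62 h lag.
18:00 + 11.622 h ≈ 05:37 → 05:40 to the nearest ten minutes.

05:40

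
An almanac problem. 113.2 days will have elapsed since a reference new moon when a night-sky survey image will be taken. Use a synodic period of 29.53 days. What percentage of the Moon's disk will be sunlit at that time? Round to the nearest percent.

113.2/29.53 = 3.833 lunations, so 3 complete cycles and 24.61 d into the next.
Phase angle: θ = 360°·(24.61 d)/(29.53 d) = 300.0°.
cos 300.0° = 0.500, so f = (1 − 0.500)/2 = 0.250, so 25%.

25%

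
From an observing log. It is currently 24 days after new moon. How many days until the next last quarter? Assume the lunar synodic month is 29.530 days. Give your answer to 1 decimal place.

27.7 days

Last quarter occurs at elongation 270°, i.e. at age 29.530 × 270/360 = 22.148 d.
This lunation's last quarter (22.148 d) has passed, so add one period: 51.678 − 24 = 27.678 days.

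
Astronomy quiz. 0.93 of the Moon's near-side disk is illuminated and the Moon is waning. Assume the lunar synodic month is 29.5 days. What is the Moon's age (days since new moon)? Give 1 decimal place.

17.3 days

cos θ = 1 − 2f = -0.860, giving a principal value of 149.3°.
Waning ⇒ past full, so θ = 360° − 149.3° = 210.7°.
At 360°/29.5 d per day, 210.7° corresponds to 17.26 days.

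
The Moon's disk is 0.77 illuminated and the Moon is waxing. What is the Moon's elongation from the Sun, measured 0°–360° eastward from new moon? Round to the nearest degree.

123°

cos θ = 1 − 2f = -0.540, giving a principal value of 122.7°.
The Moon is waxing (0°–180°), so θ = 122.7° directly.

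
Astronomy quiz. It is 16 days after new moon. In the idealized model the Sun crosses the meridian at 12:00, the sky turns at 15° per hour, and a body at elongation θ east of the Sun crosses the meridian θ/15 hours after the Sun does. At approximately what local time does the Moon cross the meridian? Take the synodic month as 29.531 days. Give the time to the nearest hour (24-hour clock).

01:00

Elongation θ = 360° × 16/29.531 ≈ 195.0°.
At 15° of sky rotation per hour, 195.0° corresponds to a 13.00 h lag.
12:00 + 13.00 h ≈ 01:00 → 01:00 to the nearest hour.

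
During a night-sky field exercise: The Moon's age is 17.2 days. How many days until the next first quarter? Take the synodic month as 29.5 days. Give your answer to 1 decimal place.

19.7 days

First quarter is 0.25 of the way through the cycle: age 0.25 × 29.5 = 7.375 d.
This lunation's first quarter (7.375 d) has passed, so add one period: 36.875 − 17.2 = 19.675 days.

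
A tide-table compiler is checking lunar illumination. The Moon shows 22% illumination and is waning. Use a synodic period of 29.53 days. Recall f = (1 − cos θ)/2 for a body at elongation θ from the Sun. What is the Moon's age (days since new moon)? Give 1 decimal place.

From f = (1 − cos θ)/2: cos θ = 1 − 2×0.22 = 0.560; arccos → 55.9°.
Waning ⇒ past full, so θ = 360° − 55.9° = 304.1°.
That fraction of the synodic month is 304.1/360 × 29.53 d ≈ 24.94 d.

24.9 days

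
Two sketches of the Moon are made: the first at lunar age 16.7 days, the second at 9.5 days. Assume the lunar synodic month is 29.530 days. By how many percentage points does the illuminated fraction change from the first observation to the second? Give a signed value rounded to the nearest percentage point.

-24 pp

First observation: θ = 360°·16.7/29.530 = 203.6°, so f = 0.958.
Second observation: θ = 115.8°, f = 0.718.
Δf = 0.718 − 0.958 = -0.240, i.e. -24 pp.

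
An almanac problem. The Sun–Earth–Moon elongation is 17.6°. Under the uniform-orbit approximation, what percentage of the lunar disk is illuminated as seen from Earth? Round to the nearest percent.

2%

cos 17.6° = 0.953, so f = (1 − 0.953)/2 = 0.023, i.e. 2%.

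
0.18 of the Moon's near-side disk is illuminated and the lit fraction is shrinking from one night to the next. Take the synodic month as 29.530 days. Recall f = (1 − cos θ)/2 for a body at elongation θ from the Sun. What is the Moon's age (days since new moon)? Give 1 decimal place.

cos θ = 1 − 2f = 0.640, giving a principal value of 50.2°.
A waning Moon lies in 180°–360°, so θ = 360° − 50.2° = 309.8°.
At 360°/29.530 d per day, 309.8° corresponds to 25.41 days.

25.4 days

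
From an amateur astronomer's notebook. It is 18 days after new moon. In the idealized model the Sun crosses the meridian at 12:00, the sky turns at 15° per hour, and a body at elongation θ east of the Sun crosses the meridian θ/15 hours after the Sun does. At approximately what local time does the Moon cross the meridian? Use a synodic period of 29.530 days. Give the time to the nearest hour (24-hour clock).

03:00

The Moon has covered 18/29.530 of its cycle, so θ ≈ 360° × 18/29.530 = 219.4°.
At 15° of sky rotation per hour, 219.4° corresponds to a 14.63 h lag.
12:00 + 14.63 h ≈ 02:38 → 03:00 to the nearest hour.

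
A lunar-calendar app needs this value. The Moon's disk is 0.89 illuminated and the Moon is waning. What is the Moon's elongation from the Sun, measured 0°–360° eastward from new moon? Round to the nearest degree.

219°

cos θ = 1 − 2f = -0.780, giving a principal value of 141.3°.
Waning ⇒ past full, so θ = 360° − 141.3° = 218.7°.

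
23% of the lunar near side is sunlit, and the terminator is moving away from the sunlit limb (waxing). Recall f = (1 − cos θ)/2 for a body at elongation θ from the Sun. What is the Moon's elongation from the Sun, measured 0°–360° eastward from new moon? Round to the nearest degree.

Invert f = (1 − cos θ)/2 to get cos θ = 1 − 2(0.23) = 0.540, hence θ₀ = arccos 0.540 = 57.3°.
Waxing ⇒ before full, so θ = 57.3°.

57°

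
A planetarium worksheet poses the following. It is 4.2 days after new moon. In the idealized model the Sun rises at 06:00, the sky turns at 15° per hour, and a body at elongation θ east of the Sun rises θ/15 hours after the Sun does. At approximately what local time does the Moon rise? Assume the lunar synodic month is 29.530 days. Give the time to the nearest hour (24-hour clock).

Elongation θ = 360° × 4.2/29.530 ≈ 51.2°.
Delay after the Sun = 51.2° / (15°/h) ≈ 3.41 h.
06:00 + 3.41 h ≈ 09:25 → 09:00 to the nearest hour.

09:00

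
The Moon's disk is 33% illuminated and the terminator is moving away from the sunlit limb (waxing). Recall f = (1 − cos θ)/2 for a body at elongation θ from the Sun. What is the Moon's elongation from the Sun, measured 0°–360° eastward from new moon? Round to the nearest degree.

70°

cos θ = 1 − 2f = 0.340, giving a principal value of 70.1°.
The Moon is waxing (0°–180°), so θ = 70.1° directly.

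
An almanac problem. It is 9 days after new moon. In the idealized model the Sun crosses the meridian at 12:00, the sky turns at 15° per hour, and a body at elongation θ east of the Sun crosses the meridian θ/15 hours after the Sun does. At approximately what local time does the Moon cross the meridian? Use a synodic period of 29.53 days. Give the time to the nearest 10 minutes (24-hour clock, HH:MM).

Elongation θ = 360° × 9/29.53 ≈ 109.7°.
At 15° of sky rotation per hour, 109.7° corresponds to a 7.31 h lag.
12:00 + 7.315 h ≈ 19:19 → 19:20 to the nearest ten minutes.

19:20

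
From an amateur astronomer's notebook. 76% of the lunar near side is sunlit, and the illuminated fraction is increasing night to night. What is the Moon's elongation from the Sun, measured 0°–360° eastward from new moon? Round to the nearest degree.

Invert f = (1 − cos θ)/2 to get cos θ = 1 − 2(0.76) = -0.520, hence θ₀ = arccos -0.520 = 121.3°.
The Moon is waxing (0°–180°), so θ = 121.3° directly.

121°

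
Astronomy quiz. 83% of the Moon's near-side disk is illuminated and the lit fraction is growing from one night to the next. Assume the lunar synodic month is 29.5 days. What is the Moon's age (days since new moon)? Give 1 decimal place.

From f = (1 − cos θ)/2: cos θ = 1 − 2×0.83 = -0.660; arccos → 131.3°.
Waxing ⇒ before full, so θ = 131.3°.
That fraction of the synodic month is 131.3/360 × 29.5 d ≈ 10.76 d.

10.8 days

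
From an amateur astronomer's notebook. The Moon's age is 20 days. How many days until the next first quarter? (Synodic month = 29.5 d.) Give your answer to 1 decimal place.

16.9 days

First quarter occurs at elongation 90°, i.e. at age 29.5 × 90/360 = 7.375 d.
Already past this cycle's first quarter; the next is at 7.375 + 29.5 = 36.875 d, so 36.875 − 20 = 16.875 days.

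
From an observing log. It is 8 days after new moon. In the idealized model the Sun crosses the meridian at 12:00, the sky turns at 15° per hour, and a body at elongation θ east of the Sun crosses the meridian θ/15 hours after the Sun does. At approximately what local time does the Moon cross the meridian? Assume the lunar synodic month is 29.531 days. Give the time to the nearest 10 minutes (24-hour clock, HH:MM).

18:30

The Moon has covered 8/29.531 of its cycle, so θ ≈ 360° × 8/29.531 = 97.5°.
At 15° of sky rotation per hour, 97.5° corresponds to a 6.50 h lag.
12:00 + 6.502 h ≈ 18:30 → 18:30 to the nearest ten minutes.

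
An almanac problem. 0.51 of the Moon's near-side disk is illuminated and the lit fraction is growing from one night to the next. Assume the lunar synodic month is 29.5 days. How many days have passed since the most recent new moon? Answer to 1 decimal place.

Invert f = (1 − cos θ)/2 to get cos θ = 1 − 2(0.51) = -0.020, hence θ₀ = arccos -0.020 = 91.1°.
Waxing ⇒ before full, so θ = 91.1°.
At 360°/29.5 d per day, 91.1° corresponds to 7.47 days.

7.5 days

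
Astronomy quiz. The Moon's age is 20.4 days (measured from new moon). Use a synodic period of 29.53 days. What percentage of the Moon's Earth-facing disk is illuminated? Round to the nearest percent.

Elongation θ = 360° × 20.4/29.53 ≈ 248.7°.
cos 248.7° = (-0.363), so f = (1 − (-0.363))/2 = 0.682, so 68%.

68%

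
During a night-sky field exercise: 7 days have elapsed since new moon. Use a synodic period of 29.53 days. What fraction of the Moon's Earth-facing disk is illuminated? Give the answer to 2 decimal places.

The Moon has covered 7/29.53 of its cycle, so θ ≈ 360° × 7/29.53 = 85.3°.
With cos θ = 0.081, the lit fraction is (1 − 0.081)/2 ≈ 0.459.

0.46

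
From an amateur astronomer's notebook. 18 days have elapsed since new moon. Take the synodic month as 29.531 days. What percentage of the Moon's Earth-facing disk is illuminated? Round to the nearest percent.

The Moon has covered 18/29.531 of its cycle, so θ ≈ 360° × 18/29.531 = 219.4°.
Illuminated fraction = (1 − cos 219.4°)/2 = (1 − (-0.772))/2 ≈ 0.886, so 89%.

89%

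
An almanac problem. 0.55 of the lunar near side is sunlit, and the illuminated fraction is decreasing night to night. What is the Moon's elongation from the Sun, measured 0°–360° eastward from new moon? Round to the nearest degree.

264°

From f = (1 − cos θ)/2: cos θ = 1 − 2×0.55 = -0.100; arccos → 95.7°.
Since the Moon is past full (waning), take the reflex angle: θ = 360° − 95.7° = 264.3°.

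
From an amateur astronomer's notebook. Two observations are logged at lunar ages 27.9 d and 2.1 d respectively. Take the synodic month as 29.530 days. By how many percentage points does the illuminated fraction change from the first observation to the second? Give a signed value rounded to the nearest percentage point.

+2 percentage points

First observation: θ = 360°·27.9/29.530 = 340.1°, so f = 0.030.
Second observation: θ = 25.6°, f = 0.049.
Δf = 0.049 − 0.030 = +0.019, i.e. +2 pp.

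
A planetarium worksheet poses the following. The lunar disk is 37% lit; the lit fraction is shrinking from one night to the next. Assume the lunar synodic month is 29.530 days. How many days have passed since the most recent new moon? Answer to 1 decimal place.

23.4 days

cos θ = 1 − 2f = 0.260, giving a principal value of 74.9°.
Waning ⇒ past full, so θ = 360° − 74.9° = 285.1°.
At 360°/29.530 d per day, 285.1° corresponds to 23.38 days.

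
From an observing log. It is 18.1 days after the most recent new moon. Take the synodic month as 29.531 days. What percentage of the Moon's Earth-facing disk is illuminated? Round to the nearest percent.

Elongation θ = 360° × 18.1/29.531 ≈ 220.6°.
cos 220.6° = (-0.759), so f = (1 − (-0.759))/2 = 0.879, so 88%.

88%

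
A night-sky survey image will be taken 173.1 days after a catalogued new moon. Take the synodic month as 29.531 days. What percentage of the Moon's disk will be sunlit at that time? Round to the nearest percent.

173.1 d spans 5 complete synodic months (5 × 29.531 = 147.66 d) plus 25.44 d.
Phase angle: θ = 360°·(25.44 d)/(29.531 d) = 310.2°.
cos 310.2° = 0.645, so f = (1 − 0.645)/2 = 0.177, so 18%.

18%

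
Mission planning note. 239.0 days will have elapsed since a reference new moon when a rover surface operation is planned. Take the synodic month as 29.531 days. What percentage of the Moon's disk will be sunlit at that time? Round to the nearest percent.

Reduce mod P: 239.0 − 8×29.531 = 2.75 d into the current lunation.
Phase angle: θ = 360°·(2.75 d)/(29.531 d) = 33.5°.
Illuminated fraction = (1 − cos 33.5°)/2 = (1 − 0.833)/2 ≈ 0.083, so 8%.

8%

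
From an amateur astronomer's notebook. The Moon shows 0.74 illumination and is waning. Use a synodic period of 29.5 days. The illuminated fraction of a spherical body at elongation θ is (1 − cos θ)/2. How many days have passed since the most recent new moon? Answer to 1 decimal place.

19.8 days

cos θ = 1 − 2f = -0.480, giving a principal value of 118.7°.
Waning ⇒ past full, so θ = 360° − 118.7° = 241.3°.
Age = 29.5 × 241.3°/360° ≈ 19.77 days.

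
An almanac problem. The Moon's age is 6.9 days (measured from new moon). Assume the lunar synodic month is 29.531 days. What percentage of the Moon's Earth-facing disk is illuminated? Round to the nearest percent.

45%

The Moon has covered 6.9/29.531 of its cycle, so θ ≈ 360° × 6.9/29.531 = 84.1°.
With cos θ = 0.103, the lit fraction is (1 − 0.103)/2 ≈ 0.449, so 45%.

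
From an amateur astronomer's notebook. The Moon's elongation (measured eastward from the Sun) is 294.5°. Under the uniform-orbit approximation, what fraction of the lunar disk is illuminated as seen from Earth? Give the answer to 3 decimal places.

Half-versine of 294.5°: (1 − 0.415)/2 = 0.293.

0.293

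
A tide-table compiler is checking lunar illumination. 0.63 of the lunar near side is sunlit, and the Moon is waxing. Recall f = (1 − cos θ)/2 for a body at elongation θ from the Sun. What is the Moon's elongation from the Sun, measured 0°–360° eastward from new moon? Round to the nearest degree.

105°

From f = (1 − cos θ)/2: cos θ = 1 − 2×0.63 = -0.260; arccos → 105.1°.
Before full moon the principal value applies: θ = 105.1°.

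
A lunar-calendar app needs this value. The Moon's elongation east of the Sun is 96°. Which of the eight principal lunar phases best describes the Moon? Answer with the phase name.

first quarter

96° lies in the first quarter sector of the 8-phase cycle.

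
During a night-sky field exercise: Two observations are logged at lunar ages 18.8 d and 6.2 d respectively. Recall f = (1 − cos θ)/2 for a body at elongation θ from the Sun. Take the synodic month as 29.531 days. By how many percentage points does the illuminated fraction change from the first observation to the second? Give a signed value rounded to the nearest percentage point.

First observation: θ = 360°·18.8/29.531 = 229.2°, so f = 0.827.
Second observation: θ = 75.6°, f = 0.375.
Δf = 0.375 − 0.827 = -0.451, i.e. -45 pp.

-45 percentage points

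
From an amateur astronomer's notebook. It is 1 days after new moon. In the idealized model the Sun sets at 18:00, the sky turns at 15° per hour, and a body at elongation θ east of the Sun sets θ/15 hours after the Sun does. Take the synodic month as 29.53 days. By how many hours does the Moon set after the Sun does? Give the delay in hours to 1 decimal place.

Phase angle: θ = 360°·(1 d)/(29.53 d) = 12.2°.
Delay after the Sun = 12.2° / (15°/h) ≈ 0.81 h.
So the Moon sets 0.81 h after the Sun.

0.8 h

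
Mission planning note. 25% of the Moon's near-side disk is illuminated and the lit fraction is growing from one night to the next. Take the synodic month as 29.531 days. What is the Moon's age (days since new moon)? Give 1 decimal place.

cos θ = 1 − 2f = 0.500, giving a principal value of 60.0°.
Before full moon the principal value applies: θ = 60.0°.
Age = 29.531 × 60.0°/360° ≈ 4.92 days.

4.9 days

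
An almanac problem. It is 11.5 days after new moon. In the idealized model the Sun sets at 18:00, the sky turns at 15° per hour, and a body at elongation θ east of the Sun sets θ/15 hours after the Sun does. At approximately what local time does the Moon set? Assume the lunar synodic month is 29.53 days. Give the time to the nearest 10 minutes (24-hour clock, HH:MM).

03:20

Phase angle: θ = 360°·(11.5 d)/(29.53 d) = 140.2°.
Delay after the Sun = 140.2° / (15°/h) ≈ 9.35 h.
18:00 + 9.346 h ≈ 03:21 → 03:20 to the nearest ten minutes.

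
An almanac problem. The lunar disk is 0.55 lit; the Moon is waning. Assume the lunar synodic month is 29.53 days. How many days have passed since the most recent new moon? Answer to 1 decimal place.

21.7 days

Invert f = (1 − cos θ)/2 to get cos θ = 1 − 2(0.55) = -0.100, hence θ₀ = arccos -0.100 = 95.7°.
A waning Moon lies in 180°–360°, so θ = 360° − 95.7° = 264.3°.
That fraction of the synodic month is 264.3/360 × 29.53 d ≈ 21.68 d.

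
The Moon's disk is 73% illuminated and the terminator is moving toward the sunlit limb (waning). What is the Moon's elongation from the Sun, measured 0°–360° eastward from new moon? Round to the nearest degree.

From f = (1 − cos θ)/2: cos θ = 1 − 2×0.73 = -0.460; arccos → 117.4°.
A waning Moon lies in 180°–360°, so θ = 360° − 117.4° = 242.6°.

243°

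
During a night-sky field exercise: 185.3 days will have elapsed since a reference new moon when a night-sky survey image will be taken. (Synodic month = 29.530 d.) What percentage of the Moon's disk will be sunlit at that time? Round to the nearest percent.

58%

Reduce mod P: 185.3 − 6×29.530 = 8.12 d into the current lunation.
Elongation θ = 360° × 8.12/29.530 ≈ 99.0°.
Illuminated fraction = (1 − cos 99.0°)/2 = (1 − (-0.156))/2 ≈ 0.578, so 58%.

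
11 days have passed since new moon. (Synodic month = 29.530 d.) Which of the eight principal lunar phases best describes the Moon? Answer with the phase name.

θ ≈ 360° × 11/29.530 = 134°, which falls in the waxing gibbous sector.

waxing gibbous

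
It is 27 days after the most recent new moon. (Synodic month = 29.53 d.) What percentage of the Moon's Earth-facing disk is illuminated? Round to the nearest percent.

Phase angle: θ = 360°·(27 d)/(29.53 d) = 329.2°.
With cos θ = 0.859, the lit fraction is (1 − 0.859)/2 ≈ 0.071, so 7%.

7%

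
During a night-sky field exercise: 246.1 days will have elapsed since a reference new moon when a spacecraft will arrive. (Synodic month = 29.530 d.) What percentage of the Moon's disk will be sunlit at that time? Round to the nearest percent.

75%

246.1 d spans 8 complete synodic months (8 × 29.530 = 236.24 d) plus 9.86 d.
Elongation θ = 360° × 9.86/29.530 ≈ 120.2°.
cos 120.2° = (-0.503), so f = (1 − (-0.503))/2 = 0.752, so 75%.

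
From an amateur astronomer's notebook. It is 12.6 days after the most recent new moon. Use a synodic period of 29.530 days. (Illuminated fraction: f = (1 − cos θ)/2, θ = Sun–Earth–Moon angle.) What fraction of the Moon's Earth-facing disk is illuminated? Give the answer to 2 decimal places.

0.95

Phase angle: θ = 360°·(12.6 d)/(29.530 d) = 153.6°.
Illuminated fraction = (1 − cos 153.6°)/2 = (1 − (-0.896))/2 ≈ 0.948.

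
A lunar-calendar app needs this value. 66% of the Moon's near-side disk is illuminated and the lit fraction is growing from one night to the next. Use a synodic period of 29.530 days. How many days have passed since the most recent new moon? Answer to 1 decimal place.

8.9 days

From f = (1 − cos θ)/2: cos θ = 1 − 2×0.66 = -0.320; arccos → 108.7°.
The Moon is waxing (0°–180°), so θ = 108.7° directly.
That fraction of the synodic month is 108.7/360 × 29.530 d ≈ 8.91 d.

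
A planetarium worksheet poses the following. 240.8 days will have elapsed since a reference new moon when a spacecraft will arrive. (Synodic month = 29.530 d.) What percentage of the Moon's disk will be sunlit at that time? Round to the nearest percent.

22%

Reduce mod P: 240.8 − 8×29.530 = 4.56 d into the current lunation.
The Moon has covered 4.56/29.530 of its cycle, so θ ≈ 360° × 4.56/29.530 = 55.6°.
Illuminated fraction = (1 − cos 55.6°)/2 = (1 − 0.565)/2 ≈ 0.217, so 22%.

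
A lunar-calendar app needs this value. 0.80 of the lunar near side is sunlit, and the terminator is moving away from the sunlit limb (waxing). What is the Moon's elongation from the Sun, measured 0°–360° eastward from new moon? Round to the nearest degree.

From f = (1 − cos θ)/2: cos θ = 1 − 2×0.80 = -0.600; arccos → 126.9°.
The Moon is waxing (0°–180°), so θ = 126.9° directly.

127°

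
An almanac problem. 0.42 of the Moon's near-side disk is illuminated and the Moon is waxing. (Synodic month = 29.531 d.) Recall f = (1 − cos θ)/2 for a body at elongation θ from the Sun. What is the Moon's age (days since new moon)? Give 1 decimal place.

Invert f = (1 − cos θ)/2 to get cos θ = 1 − 2(0.42) = 0.160, hence θ₀ = arccos 0.160 = 80.8°.
The Moon is waxing (0°–180°), so θ = 80.8° directly.
At 360°/29.531 d per day, 80.8° corresponds to 6.63 days.

6.6 days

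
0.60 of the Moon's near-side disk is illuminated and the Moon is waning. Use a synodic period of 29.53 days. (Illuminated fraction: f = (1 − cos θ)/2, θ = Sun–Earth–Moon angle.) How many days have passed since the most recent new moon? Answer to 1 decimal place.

21.2 days

Invert f = (1 − cos θ)/2 to get cos θ = 1 − 2(0.60) = -0.200, hence θ₀ = arccos -0.200 = 101.5°.
Since the Moon is past full (waning), take the reflex angle: θ = 360° − 101.5° = 258.5°.
At 360°/29.53 d per day, 258.5° corresponds to 21.20 days.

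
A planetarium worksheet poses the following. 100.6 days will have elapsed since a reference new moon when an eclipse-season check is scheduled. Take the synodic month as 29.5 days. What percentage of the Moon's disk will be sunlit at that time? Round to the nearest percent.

92%

Reduce mod P: 100.6 − 3×29.5 = 12.10 d into the current lunation.
Elongation θ = 360° × 12.10/29.5 ≈ 147.7°.
Illuminated fraction = (1 − cos 147.7°)/2 = (1 − (-0.845))/2 ≈ 0.922, so 92%.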